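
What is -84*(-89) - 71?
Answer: 7405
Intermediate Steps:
-84*(-89) - 71 = 7476 - 71 = 7405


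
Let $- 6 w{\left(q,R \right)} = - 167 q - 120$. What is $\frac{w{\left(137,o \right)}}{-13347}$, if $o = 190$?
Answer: $- \frac{22999}{80082} \approx -0.28719$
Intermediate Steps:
$w{\left(q,R \right)} = 20 + \frac{167 q}{6}$ ($w{\left(q,R \right)} = - \frac{- 167 q - 120}{6} = - \frac{-120 - 167 q}{6} = 20 + \frac{167 q}{6}$)
$\frac{w{\left(137,o \right)}}{-13347} = \frac{20 + \frac{167}{6} \cdot 137}{-13347} = \left(20 + \frac{22879}{6}\right) \left(- \frac{1}{13347}\right) = \frac{22999}{6} \left(- \frac{1}{13347}\right) = - \frac{22999}{80082}$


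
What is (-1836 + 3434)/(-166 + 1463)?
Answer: 1598/1297 ≈ 1.2321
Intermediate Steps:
(-1836 + 3434)/(-166 + 1463) = 1598/1297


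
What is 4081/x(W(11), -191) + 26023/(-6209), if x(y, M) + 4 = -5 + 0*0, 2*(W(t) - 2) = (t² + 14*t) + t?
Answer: -25573136/55881 ≈ -457.64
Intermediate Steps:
W(t) = 2 + t²/2 + 15*t/2 (W(t) = 2 + ((t² + 14*t) + t)/2 = 2 + (t² + 15*t)/2 = 2 + (t²/2 + 15*t/2) = 2 + t²/2 + 15*t/2)
x(y, M) = -9 (x(y, M) = -4 + (-5 + 0*0) = -4 + (-5 + 0) = -4 - 5 = -9)
4081/x(W(11), -191) + 26023/(-6209) = 4081/(-9) + 26023/(-6209) = 4081*(-⅑) + 26023*(-1/6209) = -4081/9 - 26023/6209 = -25573136/55881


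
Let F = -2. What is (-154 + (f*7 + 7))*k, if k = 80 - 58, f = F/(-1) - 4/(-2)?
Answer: -2618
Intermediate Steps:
f = 4 (f = -2/(-1) - 4/(-2) = -2*(-1) - 4*(-½) = 2 + 2 = 4)
k = 22
(-154 + (f*7 + 7))*k = (-154 + (4*7 + 7))*22 = (-154 + (28 + 7))*22 = (-154 + 35)*22 = -119*22 = -2618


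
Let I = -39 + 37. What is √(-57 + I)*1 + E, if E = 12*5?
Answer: 60 + I*√59 ≈ 60.0 + 7.6811*I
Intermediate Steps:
I = -2
E = 60
√(-57 + I)*1 + E = √(-57 - 2)*1 + 60 = √(-59)*1 + 60 = (I*√59)*1 + 60 = I*√59 + 60 = 60 + I*√59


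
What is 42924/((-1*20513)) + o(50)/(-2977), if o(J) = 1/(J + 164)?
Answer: -374602145/179018918 ≈ -2.0925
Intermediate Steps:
o(J) = 1/(164 + J)
42924/((-1*20513)) + o(50)/(-2977) = 42924/((-1*20513)) + 1/((164 + 50)*(-2977)) = 42924/(-20513) - 1/2977/214 = 42924*(-1/20513) + (1/214)*(-1/2977) = -588/281 - 1/637078 = -374602145/179018918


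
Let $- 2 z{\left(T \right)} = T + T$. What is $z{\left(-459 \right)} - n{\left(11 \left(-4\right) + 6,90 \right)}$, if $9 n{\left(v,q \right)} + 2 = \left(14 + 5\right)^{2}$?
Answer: $\frac{3772}{9} \approx 419.11$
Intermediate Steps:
$z{\left(T \right)} = - T$ ($z{\left(T \right)} = - \frac{T + T}{2} = - \frac{2 T}{2} = - T$)
$n{\left(v,q \right)} = \frac{359}{9}$ ($n{\left(v,q \right)} = - \frac{2}{9} + \frac{\left(14 + 5\right)^{2}}{9} = - \frac{2}{9} + \frac{19^{2}}{9} = - \frac{2}{9} + \frac{1}{9} \cdot 361 = - \frac{2}{9} + \frac{361}{9} = \frac{359}{9}$)
$z{\left(-459 \right)} - n{\left(11 \left(-4\right) + 6,90 \right)} = \left(-1\right) \left(-459\right) - \frac{359}{9} = 459 - \frac{359}{9} = \frac{3772}{9}$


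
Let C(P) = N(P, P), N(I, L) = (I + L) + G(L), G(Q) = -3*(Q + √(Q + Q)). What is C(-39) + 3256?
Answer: 3295 - 3*I*√78 ≈ 3295.0 - 26.495*I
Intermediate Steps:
G(Q) = -3*Q - 3*√2*√Q (G(Q) = -3*(Q + √(2*Q)) = -3*(Q + √2*√Q) = -3*Q - 3*√2*√Q)
N(I, L) = I - 2*L - 3*√2*√L (N(I, L) = (I + L) + (-3*L - 3*√2*√L) = I - 2*L - 3*√2*√L)
C(P) = -P - 3*√2*√P (C(P) = P - 2*P - 3*√2*√P = -P - 3*√2*√P)
C(-39) + 3256 = (-1*(-39) - 3*√2*√(-39)) + 3256 = (39 - 3*√2*I*√39) + 3256 = (39 - 3*I*√78) + 3256 = 3295 - 3*I*√78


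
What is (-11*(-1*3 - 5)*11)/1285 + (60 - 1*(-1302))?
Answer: 1751138/1285 ≈ 1362.8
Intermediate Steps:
(-11*(-1*3 - 5)*11)/1285 + (60 - 1*(-1302)) = (-11*(-3 - 5)*11)*(1/1285) + (60 + 1302) = (-11*(-8)*11)*(1/1285) + 1362 = (88*11)*(1/1285) + 1362 = 968*(1/1285) + 1362 = 968/1285 + 1362 = 1751138/1285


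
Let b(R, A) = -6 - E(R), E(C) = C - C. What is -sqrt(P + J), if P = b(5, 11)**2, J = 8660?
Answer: -2*sqrt(2174) ≈ -93.252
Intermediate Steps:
E(C) = 0
b(R, A) = -6 (b(R, A) = -6 - 1*0 = -6 + 0 = -6)
P = 36 (P = (-6)**2 = 36)
-sqrt(P + J) = -sqrt(36 + 8660) = -sqrt(8696) = -2*sqrt(2174)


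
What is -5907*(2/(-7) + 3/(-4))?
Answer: 171303/28 ≈ 6118.0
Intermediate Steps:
-5907*(2/(-7) + 3/(-4)) = -5907*(2*(-⅐) + 3*(-¼)) = -5907*(-2/7 - ¾) = -5907*(-29/28) = 171303/28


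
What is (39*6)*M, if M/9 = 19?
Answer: 40014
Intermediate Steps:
M = 171 (M = 9*19 = 171)
(39*6)*M = (39*6)*171 = 234*171 = 40014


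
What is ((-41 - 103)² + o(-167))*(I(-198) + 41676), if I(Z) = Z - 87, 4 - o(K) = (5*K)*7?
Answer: 1100379735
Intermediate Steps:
o(K) = 4 - 35*K (o(K) = 4 - 5*K*7 = 4 - 35*K)
I(Z) = -87 + Z
((-41 - 103)² + o(-167))*(I(-198) + 41676) = ((-41 - 103)² + (4 - 35*(-167)))*((-87 - 198) + 41676) = ((-144)² + (4 + 5845))*(-285 + 41676) = (20736 + 5849)*41391 = 26585*41391 = 1100379735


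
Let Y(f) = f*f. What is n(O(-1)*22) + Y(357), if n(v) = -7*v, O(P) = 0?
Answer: 127449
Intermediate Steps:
Y(f) = f²
n(O(-1)*22) + Y(357) = -0*22 + 357² = -7*0 + 127449 = 0 + 127449 = 127449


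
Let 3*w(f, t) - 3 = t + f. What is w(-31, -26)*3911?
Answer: -70398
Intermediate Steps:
w(f, t) = 1 + f/3 + t/3 (w(f, t) = 1 + (t + f)/3 = 1 + (f + t)/3 = 1 + (f/3 + t/3) = 1 + f/3 + t/3)
w(-31, -26)*3911 = (1 + (1/3)*(-31) + (1/3)*(-26))*3911 = (1 - 31/3 - 26/3)*3911 = -18*3911 = -70398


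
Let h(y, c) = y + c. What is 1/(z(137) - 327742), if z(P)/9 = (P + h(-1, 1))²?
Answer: -1/158821 ≈ -6.2964e-6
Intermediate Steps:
h(y, c) = c + y
z(P) = 9*P² (z(P) = 9*(P + (1 - 1))² = 9*(P + 0)² = 9*P²)
1/(z(137) - 327742) = 1/(9*137² - 327742) = 1/(9*18769 - 327742) = 1/(168921 - 327742) = 1/(-158821) = -1/158821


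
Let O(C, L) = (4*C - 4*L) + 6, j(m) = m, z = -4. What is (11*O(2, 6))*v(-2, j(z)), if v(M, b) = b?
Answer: 440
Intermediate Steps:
O(C, L) = 6 - 4*L + 4*C (O(C, L) = (-4*L + 4*C) + 6 = 6 - 4*L + 4*C)
(11*O(2, 6))*v(-2, j(z)) = (11*(6 - 4*6 + 4*2))*(-4) = (11*(6 - 24 + 8))*(-4) = (11*(-10))*(-4) = -110*(-4) = 440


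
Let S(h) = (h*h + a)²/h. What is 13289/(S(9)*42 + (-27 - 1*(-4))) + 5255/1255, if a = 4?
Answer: 116242748/25371331 ≈ 4.5817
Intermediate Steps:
S(h) = (4 + h²)²/h (S(h) = (h*h + 4)²/h = (h² + 4)²/h = (4 + h²)²/h)
13289/(S(9)*42 + (-27 - 1*(-4))) + 5255/1255 = 13289/(((4 + 9²)²/9)*42 + (-27 - 1*(-4))) + 5255/1255 = 13289/(((4 + 81)²/9)*42 + (-27 + 4)) + 5255*(1/1255) = 13289/(((⅑)*85²)*42 - 23) + 1051/251 = 13289/(((⅑)*7225)*42 - 23) + 1051/251 = 13289/((7225/9)*42 - 23) + 1051/251 = 13289/(101150/3 - 23) + 1051/251 = 13289/(101081/3) + 1051/251 = 13289*(3/101081) + 1051/251 = 39867/101081 + 1051/251 = 116242748/25371331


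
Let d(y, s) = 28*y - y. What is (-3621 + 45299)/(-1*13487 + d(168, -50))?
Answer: -41678/8951 ≈ -4.6562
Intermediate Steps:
d(y, s) = 27*y
(-3621 + 45299)/(-1*13487 + d(168, -50)) = (-3621 + 45299)/(-1*13487 + 27*168) = 41678/(-13487 + 4536) = 41678/(-8951) = 41678*(-1/8951) = -41678/8951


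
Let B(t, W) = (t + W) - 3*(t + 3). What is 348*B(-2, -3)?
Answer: -2784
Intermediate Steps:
B(t, W) = -9 + W - 2*t (B(t, W) = (W + t) - 3*(3 + t) = (W + t) + (-9 - 3*t) = -9 + W - 2*t)
348*B(-2, -3) = 348*(-9 - 3 - 2*(-2)) = 348*(-9 - 3 + 4) = 348*(-8) = -2784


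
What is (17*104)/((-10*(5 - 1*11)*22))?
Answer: 221/165 ≈ 1.3394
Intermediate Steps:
(17*104)/((-10*(5 - 1*11)*22)) = 1768/((-10*(5 - 11)*22)) = 1768/((-10*(-6)*22)) = 1768/((60*22)) = 1768/1320 = 1768*(1/1320) = 221/165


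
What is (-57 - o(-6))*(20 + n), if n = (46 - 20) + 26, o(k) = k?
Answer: -3672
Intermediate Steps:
n = 52 (n = 26 + 26 = 52)
(-57 - o(-6))*(20 + n) = (-57 - 1*(-6))*(20 + 52) = (-57 + 6)*72 = -51*72 = -3672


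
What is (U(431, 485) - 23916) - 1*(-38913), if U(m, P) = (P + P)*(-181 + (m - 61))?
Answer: 198327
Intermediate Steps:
U(m, P) = 2*P*(-242 + m) (U(m, P) = (2*P)*(-181 + (-61 + m)) = (2*P)*(-242 + m) = 2*P*(-242 + m))
(U(431, 485) - 23916) - 1*(-38913) = (2*485*(-242 + 431) - 23916) - 1*(-38913) = (2*485*189 - 23916) + 38913 = (183330 - 23916) + 38913 = 159414 + 38913 = 198327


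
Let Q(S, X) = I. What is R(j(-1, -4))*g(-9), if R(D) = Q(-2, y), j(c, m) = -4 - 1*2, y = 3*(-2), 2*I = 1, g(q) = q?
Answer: -9/2 ≈ -4.5000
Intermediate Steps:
I = ½ (I = (½)*1 = ½ ≈ 0.50000)
y = -6
j(c, m) = -6 (j(c, m) = -4 - 2 = -6)
Q(S, X) = ½
R(D) = ½
R(j(-1, -4))*g(-9) = (½)*(-9) = -9/2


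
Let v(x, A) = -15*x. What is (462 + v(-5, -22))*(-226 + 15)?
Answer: -113307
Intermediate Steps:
(462 + v(-5, -22))*(-226 + 15) = (462 - 15*(-5))*(-226 + 15) = (462 + 75)*(-211) = 537*(-211) = -113307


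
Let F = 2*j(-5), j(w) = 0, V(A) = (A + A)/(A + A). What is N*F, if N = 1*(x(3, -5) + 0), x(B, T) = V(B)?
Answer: 0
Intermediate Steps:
V(A) = 1 (V(A) = (2*A)/((2*A)) = (2*A)*(1/(2*A)) = 1)
x(B, T) = 1
N = 1 (N = 1*(1 + 0) = 1*1 = 1)
F = 0 (F = 2*0 = 0)
N*F = 1*0 = 0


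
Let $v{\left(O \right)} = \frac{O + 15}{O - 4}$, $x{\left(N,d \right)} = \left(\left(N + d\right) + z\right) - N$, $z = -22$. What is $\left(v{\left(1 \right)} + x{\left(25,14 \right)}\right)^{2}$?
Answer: $\frac{1600}{9} \approx 177.78$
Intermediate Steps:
$x{\left(N,d \right)} = -22 + d$ ($x{\left(N,d \right)} = \left(\left(N + d\right) - 22\right) - N = \left(-22 + N + d\right) - N = -22 + d$)
$v{\left(O \right)} = \frac{15 + O}{-4 + O}$
$\left(v{\left(1 \right)} + x{\left(25,14 \right)}\right)^{2} = \left(\frac{15 + 1}{-4 + 1} + \left(-22 + 14\right)\right)^{2} = \left(\frac{1}{-3} \cdot 16 - 8\right)^{2} = \left(\left(- \frac{1}{3}\right) 16 - 8\right)^{2} = \left(- \frac{16}{3} - 8\right)^{2} = \left(- \frac{40}{3}\right)^{2} = \frac{1600}{9}$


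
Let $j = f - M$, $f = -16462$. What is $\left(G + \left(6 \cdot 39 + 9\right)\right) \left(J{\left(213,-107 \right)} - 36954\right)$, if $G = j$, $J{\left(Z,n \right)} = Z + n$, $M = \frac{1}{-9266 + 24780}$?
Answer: $\frac{4635875750408}{7757} \approx 5.9764 \cdot 10^{8}$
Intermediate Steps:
$M = \frac{1}{15514} \approx 6.4458 \cdot 10^{-5}$
$j = - \frac{255391469}{15514}$ ($j = -16462 - \frac{1}{15514} = - \frac{255391469}{15514} \approx -16462.0$)
$G = - \frac{255391469}{15514} \approx -16462.0$
$\left(G + \left(6 \cdot 39 + 9\right)\right) \left(J{\left(213,-107 \right)} - 36954\right) = \left(- \frac{255391469}{15514} + \left(6 \cdot 39 + 9\right)\right) \left(\left(213 - 107\right) - 36954\right) = \left(- \frac{255391469}{15514} + \left(234 + 9\right)\right) \left(106 - 36954\right) = \left(- \frac{255391469}{15514} + 243\right) \left(-36848\right) = \left(- \frac{251621567}{15514}\right) \left(-36848\right) = \frac{4635875750408}{7757}$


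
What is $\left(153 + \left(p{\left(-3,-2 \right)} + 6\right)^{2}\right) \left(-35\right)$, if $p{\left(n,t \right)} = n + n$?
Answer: $-5355$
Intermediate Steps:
$p{\left(n,t \right)} = 2 n$
$\left(153 + \left(p{\left(-3,-2 \right)} + 6\right)^{2}\right) \left(-35\right) = \left(153 + \left(2 \left(-3\right) + 6\right)^{2}\right) \left(-35\right) = \left(153 + \left(-6 + 6\right)^{2}\right) \left(-35\right) = \left(153 + 0^{2}\right) \left(-35\right) = \left(153 + 0\right) \left(-35\right) = 153 \left(-35\right) = -5355$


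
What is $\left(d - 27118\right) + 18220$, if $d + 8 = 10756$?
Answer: $1850$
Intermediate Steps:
$d = 10748$ ($d = -8 + 10756 = 10748$)
$\left(d - 27118\right) + 18220 = \left(10748 - 27118\right) + 18220 = -16370 + 18220 = 1850$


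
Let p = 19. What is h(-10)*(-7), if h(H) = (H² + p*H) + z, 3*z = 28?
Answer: 1694/3 ≈ 564.67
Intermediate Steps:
z = 28/3 (z = (⅓)*28 = 28/3 ≈ 9.3333)
h(H) = 28/3 + H² + 19*H (h(H) = (H² + 19*H) + 28/3 = 28/3 + H² + 19*H)
h(-10)*(-7) = (28/3 + (-10)² + 19*(-10))*(-7) = (28/3 + 100 - 190)*(-7) = -242/3*(-7) = 1694/3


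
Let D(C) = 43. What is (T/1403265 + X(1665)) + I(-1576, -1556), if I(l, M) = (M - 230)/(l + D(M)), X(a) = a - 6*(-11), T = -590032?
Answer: 413926443481/239022805 ≈ 1731.7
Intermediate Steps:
X(a) = 66 + a (X(a) = a + 66 = 66 + a)
I(l, M) = (-230 + M)/(43 + l) (I(l, M) = (M - 230)/(l + 43) = (-230 + M)/(43 + l))
(T/1403265 + X(1665)) + I(-1576, -1556) = (-590032/1403265 + (66 + 1665)) + (-230 - 1556)/(43 - 1576) = (-590032*1/1403265 + 1731) - 1786/(-1533) = (-590032/1403265 + 1731) - 1/1533*(-1786) = 2428461683/1403265 + 1786/1533 = 413926443481/239022805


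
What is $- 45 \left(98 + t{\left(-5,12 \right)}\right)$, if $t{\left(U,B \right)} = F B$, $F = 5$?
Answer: $-7110$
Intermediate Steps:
$t{\left(U,B \right)} = 5 B$
$- 45 \left(98 + t{\left(-5,12 \right)}\right) = - 45 \left(98 + 5 \cdot 12\right) = - 45 \left(98 + 60\right) = \left(-45\right) 158 = -7110$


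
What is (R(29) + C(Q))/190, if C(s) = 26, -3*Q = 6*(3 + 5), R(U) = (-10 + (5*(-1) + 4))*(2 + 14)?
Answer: -15/19 ≈ -0.78947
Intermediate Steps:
R(U) = -176 (R(U) = (-10 + (-5 + 4))*16 = (-10 - 1)*16 = -11*16 = -176)
Q = -16 (Q = -2*(3 + 5) = -2*8 = -1/3*48 = -16)
(R(29) + C(Q))/190 = (-176 + 26)/190 = -150*1/190 = -15/19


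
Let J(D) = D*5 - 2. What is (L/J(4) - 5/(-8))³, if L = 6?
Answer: 12167/13824 ≈ 0.88014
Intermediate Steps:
J(D) = -2 + 5*D (J(D) = 5*D - 2 = -2 + 5*D)
(L/J(4) - 5/(-8))³ = (6/(-2 + 5*4) - 5/(-8))³ = (6/(-2 + 20) - 5*(-⅛))³ = (6/18 + 5/8)³ = (6*(1/18) + 5/8)³ = (⅓ + 5/8)³ = (23/24)³ = 12167/13824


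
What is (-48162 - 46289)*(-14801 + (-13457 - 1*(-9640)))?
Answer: 1758488718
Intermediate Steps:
(-48162 - 46289)*(-14801 + (-13457 - 1*(-9640))) = -94451*(-14801 + (-13457 + 9640)) = -94451*(-14801 - 3817) = -94451*(-18618) = 1758488718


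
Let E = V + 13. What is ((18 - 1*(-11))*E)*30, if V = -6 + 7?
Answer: 12180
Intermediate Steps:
V = 1
E = 14 (E = 1 + 13 = 14)
((18 - 1*(-11))*E)*30 = ((18 - 1*(-11))*14)*30 = ((18 + 11)*14)*30 = (29*14)*30 = 406*30 = 12180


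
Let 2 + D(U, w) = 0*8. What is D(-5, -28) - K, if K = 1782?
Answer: -1784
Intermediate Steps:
D(U, w) = -2 (D(U, w) = -2 + 0*8 = -2 + 0 = -2)
D(-5, -28) - K = -2 - 1*1782 = -2 - 1782 = -1784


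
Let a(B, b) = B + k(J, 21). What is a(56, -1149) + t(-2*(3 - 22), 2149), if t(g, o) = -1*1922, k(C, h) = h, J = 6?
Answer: -1845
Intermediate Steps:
a(B, b) = 21 + B (a(B, b) = B + 21 = 21 + B)
t(g, o) = -1922
a(56, -1149) + t(-2*(3 - 22), 2149) = (21 + 56) - 1922 = 77 - 1922 = -1845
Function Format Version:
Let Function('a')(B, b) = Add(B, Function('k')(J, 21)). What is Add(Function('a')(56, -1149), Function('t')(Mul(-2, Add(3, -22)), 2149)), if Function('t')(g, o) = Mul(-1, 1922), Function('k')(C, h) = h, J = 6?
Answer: -1845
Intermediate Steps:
Function('a')(B, b) = Add(21, B) (Function('a')(B, b) = Add(B, 21) = Add(21, B))
Function('t')(g, o) = -1922
Add(Function('a')(56, -1149), Function('t')(Mul(-2, Add(3, -22)), 2149)) = Add(Add(21, 56), -1922) = Add(77, -1922) = -1845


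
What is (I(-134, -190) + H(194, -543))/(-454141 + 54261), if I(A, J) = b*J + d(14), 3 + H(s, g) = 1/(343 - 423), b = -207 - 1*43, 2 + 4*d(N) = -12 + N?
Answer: -3799759/31990400 ≈ -0.11878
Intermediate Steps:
d(N) = -7/2 + N/4 (d(N) = -½ + (-12 + N)/4 = -½ + (-3 + N/4) = -7/2 + N/4)
b = -250 (b = -207 - 43 = -250)
H(s, g) = -241/80 (H(s, g) = -3 + 1/(343 - 423) = -3 + 1/(-80) = -3 - 1/80 = -241/80)
I(A, J) = -250*J (I(A, J) = -250*J + (-7/2 + (¼)*14) = -250*J + (-7/2 + 7/2) = -250*J + 0 = -250*J)
(I(-134, -190) + H(194, -543))/(-454141 + 54261) = (-250*(-190) - 241/80)/(-454141 + 54261) = (47500 - 241/80)/(-399880) = (3799759/80)*(-1/399880) = -3799759/31990400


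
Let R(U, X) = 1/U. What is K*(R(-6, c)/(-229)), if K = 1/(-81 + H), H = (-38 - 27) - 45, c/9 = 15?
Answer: -1/262434 ≈ -3.8105e-6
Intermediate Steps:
c = 135 (c = 9*15 = 135)
H = -110 (H = -65 - 45 = -110)
K = -1/191 (K = 1/(-81 - 110) = 1/(-191) = -1/191 ≈ -0.0052356)
K*(R(-6, c)/(-229)) = -1/(191*(-6)*(-229)) = -(-1)*(-1)/(1146*229) = -1/191*1/1374 = -1/262434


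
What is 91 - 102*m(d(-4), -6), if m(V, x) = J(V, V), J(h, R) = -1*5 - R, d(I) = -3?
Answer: 295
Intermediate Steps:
J(h, R) = -5 - R
m(V, x) = -5 - V
91 - 102*m(d(-4), -6) = 91 - 102*(-5 - 1*(-3)) = 91 - 102*(-5 + 3) = 91 - 102*(-2) = 91 + 204 = 295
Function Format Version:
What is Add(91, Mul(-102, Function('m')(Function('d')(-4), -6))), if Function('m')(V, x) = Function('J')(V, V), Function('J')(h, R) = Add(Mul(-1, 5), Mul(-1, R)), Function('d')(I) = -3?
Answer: 295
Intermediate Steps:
Function('J')(h, R) = Add(-5, Mul(-1, R))
Function('m')(V, x) = Add(-5, Mul(-1, V))
Add(91, Mul(-102, Function('m')(Function('d')(-4), -6))) = Add(91, Mul(-102, Add(-5, Mul(-1, -3)))) = Add(91, Mul(-102, Add(-5, 3))) = Add(91, Mul(-102, -2)) = Add(91, 204) = 295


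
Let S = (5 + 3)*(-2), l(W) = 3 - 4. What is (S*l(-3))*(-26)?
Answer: -416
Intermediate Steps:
l(W) = -1
S = -16 (S = 8*(-2) = -16)
(S*l(-3))*(-26) = -16*(-1)*(-26) = 16*(-26) = -416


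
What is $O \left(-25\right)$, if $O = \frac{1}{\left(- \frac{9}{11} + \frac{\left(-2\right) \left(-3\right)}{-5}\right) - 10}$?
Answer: $\frac{1375}{661} \approx 2.0802$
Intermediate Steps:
$O = - \frac{55}{661}$ ($O = \frac{1}{\left(\left(-9\right) \frac{1}{11} + 6 \left(- \frac{1}{5}\right)\right) - 10} = \frac{1}{\left(- \frac{9}{11} - \frac{6}{5}\right) - 10} = \frac{1}{- \frac{111}{55} - 10} = \frac{1}{- \frac{661}{55}} = - \frac{55}{661} \approx -0.083207$)
$O \left(-25\right) = \left(- \frac{55}{661}\right) \left(-25\right) = \frac{1375}{661}$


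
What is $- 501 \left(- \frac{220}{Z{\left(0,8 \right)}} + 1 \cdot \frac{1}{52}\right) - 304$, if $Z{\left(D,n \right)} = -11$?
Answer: $- \frac{537349}{52} \approx -10334.0$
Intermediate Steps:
$- 501 \left(- \frac{220}{Z{\left(0,8 \right)}} + 1 \cdot \frac{1}{52}\right) - 304 = - 501 \left(- \frac{220}{-11} + 1 \cdot \frac{1}{52}\right) - 304 = - 501 \left(\left(-220\right) \left(- \frac{1}{11}\right) + 1 \cdot \frac{1}{52}\right) - 304 = - 501 \left(20 + \frac{1}{52}\right) - 304 = \left(-501\right) \frac{1041}{52} - 304 = - \frac{521541}{52} - 304 = - \frac{537349}{52}$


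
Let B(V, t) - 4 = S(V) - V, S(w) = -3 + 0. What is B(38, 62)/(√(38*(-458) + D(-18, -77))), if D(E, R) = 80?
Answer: 37*I*√4331/8662 ≈ 0.28111*I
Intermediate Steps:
S(w) = -3
B(V, t) = 1 - V (B(V, t) = 4 + (-3 - V) = 1 - V)
B(38, 62)/(√(38*(-458) + D(-18, -77))) = (1 - 1*38)/(√(38*(-458) + 80)) = (1 - 38)/(√(-17404 + 80)) = -37*(-I*√4331/8662) = -(-37)*I*√4331/8662 = 37*I*√4331/8662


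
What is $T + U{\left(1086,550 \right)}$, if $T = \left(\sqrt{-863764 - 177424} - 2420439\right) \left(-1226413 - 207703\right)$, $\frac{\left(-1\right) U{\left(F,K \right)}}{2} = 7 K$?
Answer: $3471190289224 - 2868232 i \sqrt{260297} \approx 3.4712 \cdot 10^{12} - 1.4634 \cdot 10^{9} i$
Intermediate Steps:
$U{\left(F,K \right)} = - 14 K$ ($U{\left(F,K \right)} = - 2 \cdot 7 K = - 14 K$)
$T = 3471190296924 - 2868232 i \sqrt{260297}$ ($T = \left(\sqrt{-1041188} - 2420439\right) \left(-1434116\right) = \left(2 i \sqrt{260297} - 2420439\right) \left(-1434116\right) = \left(-2420439 + 2 i \sqrt{260297}\right) \left(-1434116\right) = 3471190296924 - 2868232 i \sqrt{260297} \approx 3.4712 \cdot 10^{12} - 1.4634 \cdot 10^{9} i$)
$T + U{\left(1086,550 \right)} = \left(3471190296924 - 2868232 i \sqrt{260297}\right) - 7700 = 3471190289224 - 2868232 i \sqrt{260297}$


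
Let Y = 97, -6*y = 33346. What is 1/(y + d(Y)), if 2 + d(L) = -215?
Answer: -3/17324 ≈ -0.00017317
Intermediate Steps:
y = -16673/3 (y = -⅙*33346 = -16673/3 ≈ -5557.7)
d(L) = -217 (d(L) = -2 - 215 = -217)
1/(y + d(Y)) = 1/(-16673/3 - 217) = 1/(-17324/3) = -3/17324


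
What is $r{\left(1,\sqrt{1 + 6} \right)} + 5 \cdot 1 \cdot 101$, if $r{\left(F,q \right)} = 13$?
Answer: $518$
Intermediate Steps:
$r{\left(1,\sqrt{1 + 6} \right)} + 5 \cdot 1 \cdot 101 = 13 + 5 \cdot 1 \cdot 101 = 13 + 5 \cdot 101 = 13 + 505 = 518$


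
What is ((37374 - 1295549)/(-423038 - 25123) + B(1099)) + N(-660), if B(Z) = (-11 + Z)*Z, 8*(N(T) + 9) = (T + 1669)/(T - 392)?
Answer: 4509870614178479/3771722976 ≈ 1.1957e+6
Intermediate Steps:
N(T) = -9 + (1669 + T)/(8*(-392 + T)) (N(T) = -9 + ((T + 1669)/(T - 392))/8 = -9 + ((1669 + T)/(-392 + T))/8 = -9 + (1669 + T)/(8*(-392 + T)))
B(Z) = Z*(-11 + Z)
((37374 - 1295549)/(-423038 - 25123) + B(1099)) + N(-660) = ((37374 - 1295549)/(-423038 - 25123) + 1099*(-11 + 1099)) + (29893 - 71*(-660))/(8*(-392 - 660)) = (-1258175/(-448161) + 1099*1088) + (1/8)*(29893 + 46860)/(-1052) = (-1258175*(-1/448161) + 1195712) + (1/8)*(-1/1052)*76753 = (1258175/448161 + 1195712) - 76753/8416 = 535872743807/448161 - 76753/8416 = 4509870614178479/3771722976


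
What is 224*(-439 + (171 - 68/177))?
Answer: -10640896/177 ≈ -60118.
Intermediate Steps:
224*(-439 + (171 - 68/177)) = 224*(-439 + 30199/177) = 224*(-47504/177) = -10640896/177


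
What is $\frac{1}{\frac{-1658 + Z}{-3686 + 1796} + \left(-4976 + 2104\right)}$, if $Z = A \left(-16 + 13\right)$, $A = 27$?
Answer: $- \frac{1890}{5426341} \approx -0.0003483$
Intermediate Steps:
$Z = -81$ ($Z = 27 \left(-16 + 13\right) = 27 \left(-3\right) = -81$)
$\frac{1}{\frac{-1658 + Z}{-3686 + 1796} + \left(-4976 + 2104\right)} = \frac{1}{\frac{-1658 - 81}{-3686 + 1796} + \left(-4976 + 2104\right)} = \frac{1}{- \frac{1739}{-1890} - 2872} = \frac{1}{\left(-1739\right) \left(- \frac{1}{1890}\right) - 2872} = \frac{1}{\frac{1739}{1890} - 2872} = \frac{1}{- \frac{5426341}{1890}} = - \frac{1890}{5426341}$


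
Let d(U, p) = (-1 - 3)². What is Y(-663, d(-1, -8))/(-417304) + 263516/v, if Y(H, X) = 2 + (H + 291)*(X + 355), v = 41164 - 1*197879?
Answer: -44169021857/32698898180 ≈ -1.3508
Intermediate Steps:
v = -156715 (v = 41164 - 197879 = -156715)
d(U, p) = 16 (d(U, p) = (-4)² = 16)
Y(H, X) = 2 + (291 + H)*(355 + X)
Y(-663, d(-1, -8))/(-417304) + 263516/v = (103307 + 291*16 + 355*(-663) - 663*16)/(-417304) + 263516/(-156715) = (103307 + 4656 - 235365 - 10608)*(-1/417304) + 263516*(-1/156715) = -138010*(-1/417304) - 263516/156715 = 69005/208652 - 263516/156715 = -44169021857/32698898180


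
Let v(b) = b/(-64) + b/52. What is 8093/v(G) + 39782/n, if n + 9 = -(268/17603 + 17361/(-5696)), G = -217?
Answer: -6625435418523328/389506995087 ≈ -17010.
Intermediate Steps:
v(b) = 3*b/832 (v(b) = b*(-1/64) + b*(1/52) = -b/64 + b/52 = 3*b/832)
n = -598321037/100266688 (n = -9 - (268/17603 + 17361/(-5696)) = -9 - (268*(1/17603) + 17361*(-1/5696)) = -9 - (268/17603 - 17361/5696) = -9 - 1*(-304079155/100266688) = -9 + 304079155/100266688 = -598321037/100266688 ≈ -5.9673)
8093/v(G) + 39782/n = 8093/(((3/832)*(-217))) + 39782/(-598321037/100266688) = 8093/(-651/832) + 39782*(-100266688/598321037) = 8093*(-832/651) - 3988809382016/598321037 = -6733376/651 - 3988809382016/598321037 = -6625435418523328/389506995087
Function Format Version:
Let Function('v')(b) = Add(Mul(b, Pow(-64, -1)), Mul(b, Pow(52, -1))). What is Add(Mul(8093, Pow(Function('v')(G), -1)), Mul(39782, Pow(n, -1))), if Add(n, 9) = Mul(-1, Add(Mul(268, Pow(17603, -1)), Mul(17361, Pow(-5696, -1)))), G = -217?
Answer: Rational(-6625435418523328, 389506995087) ≈ -17010.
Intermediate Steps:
Function('v')(b) = Mul(Rational(3, 832), b) (Function('v')(b) = Add(Mul(b, Rational(-1, 64)), Mul(b, Rational(1, 52))) = Add(Mul(Rational(-1, 64), b), Mul(Rational(1, 52), b)) = Mul(Rational(3, 832), b))
n = Rational(-598321037, 100266688) (n = Add(-9, Mul(-1, Add(Mul(268, Pow(17603, -1)), Mul(17361, Pow(-5696, -1))))) = Add(-9, Mul(-1, Add(Mul(268, Rational(1, 17603)), Mul(17361, Rational(-1, 5696))))) = Add(-9, Mul(-1, Add(Rational(268, 17603), Rational(-17361, 5696)))) = Add(-9, Mul(-1, Rational(-304079155, 100266688))) = Add(-9, Rational(304079155, 100266688)) = Rational(-598321037, 100266688) ≈ -5.9673)
Add(Mul(8093, Pow(Function('v')(G), -1)), Mul(39782, Pow(n, -1))) = Add(Mul(8093, Pow(Mul(Rational(3, 832), -217), -1)), Mul(39782, Pow(Rational(-598321037, 100266688), -1))) = Add(Mul(8093, Pow(Rational(-651, 832), -1)), Mul(39782, Rational(-100266688, 598321037))) = Add(Mul(8093, Rational(-832, 651)), Rational(-3988809382016, 598321037)) = Add(Rational(-6733376, 651), Rational(-3988809382016, 598321037)) = Rational(-6625435418523328, 389506995087)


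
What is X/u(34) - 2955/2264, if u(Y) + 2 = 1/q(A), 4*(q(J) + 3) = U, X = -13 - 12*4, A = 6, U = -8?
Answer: 658015/24904 ≈ 26.422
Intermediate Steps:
X = -61 (X = -13 - 48 = -61)
q(J) = -5 (q(J) = -3 + (1/4)*(-8) = -3 - 2 = -5)
u(Y) = -11/5 (u(Y) = -2 + 1/(-5) = -2 - 1/5 = -11/5)
X/u(34) - 2955/2264 = -61/(-11/5) - 2955/2264 = -61*(-5/11) - 2955*1/2264 = 305/11 - 2955/2264 = 658015/24904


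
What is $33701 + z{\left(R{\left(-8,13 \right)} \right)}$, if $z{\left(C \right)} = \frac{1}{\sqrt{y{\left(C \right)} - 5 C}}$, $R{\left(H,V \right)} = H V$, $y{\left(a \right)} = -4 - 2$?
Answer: $33701 + \frac{\sqrt{514}}{514} \approx 33701.0$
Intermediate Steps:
$y{\left(a \right)} = -6$ ($y{\left(a \right)} = -4 - 2 = -6$)
$z{\left(C \right)} = \frac{1}{\sqrt{-6 - 5 C}}$
$33701 + z{\left(R{\left(-8,13 \right)} \right)} = 33701 + \frac{1}{\sqrt{-6 - 5 \left(\left(-8\right) 13\right)}} = 33701 + \frac{1}{\sqrt{-6 - -520}} = 33701 + \frac{1}{\sqrt{-6 + 520}} = 33701 + \frac{1}{\sqrt{514}} = 33701 + \frac{\sqrt{514}}{514}$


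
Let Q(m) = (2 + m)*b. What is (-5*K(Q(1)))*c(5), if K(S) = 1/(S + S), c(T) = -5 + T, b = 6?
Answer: 0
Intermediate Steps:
Q(m) = 12 + 6*m (Q(m) = (2 + m)*6 = 12 + 6*m)
K(S) = 1/(2*S)
(-5*K(Q(1)))*c(5) = (-5/(2*(12 + 6*1)))*(-5 + 5) = -5/(2*(12 + 6))*0 = -5/(2*18)*0 = -5*1/36*0 = -5/36*0 = 0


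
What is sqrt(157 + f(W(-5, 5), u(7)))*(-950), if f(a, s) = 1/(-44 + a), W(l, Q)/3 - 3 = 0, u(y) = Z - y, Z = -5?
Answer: -190*sqrt(192290)/7 ≈ -11902.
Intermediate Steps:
u(y) = -5 - y
W(l, Q) = 9 (W(l, Q) = 9 + 3*0 = 9 + 0 = 9)
sqrt(157 + f(W(-5, 5), u(7)))*(-950) = sqrt(157 + 1/(-44 + 9))*(-950) = sqrt(157 + 1/(-35))*(-950) = sqrt(157 - 1/35)*(-950) = sqrt(5494/35)*(-950) = (sqrt(192290)/35)*(-950) = -190*sqrt(192290)/7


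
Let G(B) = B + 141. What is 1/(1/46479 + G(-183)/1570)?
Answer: -36486015/975274 ≈ -37.411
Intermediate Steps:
G(B) = 141 + B
1/(1/46479 + G(-183)/1570) = 1/(1/46479 + (141 - 183)/1570) = 1/(1/46479 - 42*1/1570) = 1/(1/46479 - 21/785) = 1/(-975274/36486015) = -36486015/975274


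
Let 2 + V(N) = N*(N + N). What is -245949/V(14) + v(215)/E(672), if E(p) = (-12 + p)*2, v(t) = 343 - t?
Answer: -2705023/4290 ≈ -630.54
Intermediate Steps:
E(p) = -24 + 2*p
V(N) = -2 + 2*N² (V(N) = -2 + N*(N + N) = -2 + N*(2*N) = -2 + 2*N²)
-245949/V(14) + v(215)/E(672) = -245949/(-2 + 2*14²) + (343 - 1*215)/(-24 + 2*672) = -245949/(-2 + 2*196) + (343 - 215)/(-24 + 1344) = -245949/(-2 + 392) + 128/1320 = -245949/390 + 128*(1/1320) = -245949*1/390 + 16/165 = -81983/130 + 16/165 = -2705023/4290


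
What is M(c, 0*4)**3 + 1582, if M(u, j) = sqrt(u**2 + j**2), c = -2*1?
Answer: 1590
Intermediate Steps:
c = -2
M(u, j) = sqrt(j**2 + u**2)
M(c, 0*4)**3 + 1582 = (sqrt((0*4)**2 + (-2)**2))**3 + 1582 = (sqrt(0**2 + 4))**3 + 1582 = (sqrt(0 + 4))**3 + 1582 = (sqrt(4))**3 + 1582 = 2**3 + 1582 = 8 + 1582 = 1590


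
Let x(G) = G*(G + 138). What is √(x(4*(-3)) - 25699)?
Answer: I*√27211 ≈ 164.96*I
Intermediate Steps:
x(G) = G*(138 + G)
√(x(4*(-3)) - 25699) = √((4*(-3))*(138 + 4*(-3)) - 25699) = √(-12*(138 - 12) - 25699) = √(-12*126 - 25699) = √(-1512 - 25699) = √(-27211) = I*√27211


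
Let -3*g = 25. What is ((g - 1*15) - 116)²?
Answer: 174724/9 ≈ 19414.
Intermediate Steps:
g = -25/3 (g = -⅓*25 = -25/3 ≈ -8.3333)
((g - 1*15) - 116)² = ((-25/3 - 1*15) - 116)² = ((-25/3 - 15) - 116)² = (-70/3 - 116)² = (-418/3)² = 174724/9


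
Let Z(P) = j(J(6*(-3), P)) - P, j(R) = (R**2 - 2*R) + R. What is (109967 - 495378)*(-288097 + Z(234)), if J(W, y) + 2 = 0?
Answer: 111123626575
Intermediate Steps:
J(W, y) = -2 (J(W, y) = -2 + 0 = -2)
j(R) = R**2 - R
Z(P) = 6 - P (Z(P) = -2*(-1 - 2) - P = -2*(-3) - P = 6 - P)
(109967 - 495378)*(-288097 + Z(234)) = (109967 - 495378)*(-288097 + (6 - 1*234)) = -385411*(-288097 + (6 - 234)) = -385411*(-288097 - 228) = -385411*(-288325) = 111123626575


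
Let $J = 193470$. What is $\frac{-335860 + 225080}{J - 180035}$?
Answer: $- \frac{22156}{2687} \approx -8.2456$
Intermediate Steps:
$\frac{-335860 + 225080}{J - 180035} = \frac{-335860 + 225080}{193470 - 180035} = - \frac{110780}{13435} = \left(-110780\right) \frac{1}{13435} = - \frac{22156}{2687}$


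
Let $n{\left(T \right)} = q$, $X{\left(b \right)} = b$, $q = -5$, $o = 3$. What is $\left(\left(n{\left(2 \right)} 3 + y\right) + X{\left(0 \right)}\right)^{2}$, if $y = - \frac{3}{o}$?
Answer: $256$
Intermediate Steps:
$y = -1$ ($y = - \frac{3}{3} = \left(-3\right) \frac{1}{3} = -1$)
$n{\left(T \right)} = -5$
$\left(\left(n{\left(2 \right)} 3 + y\right) + X{\left(0 \right)}\right)^{2} = \left(\left(\left(-5\right) 3 - 1\right) + 0\right)^{2} = \left(\left(-15 - 1\right) + 0\right)^{2} = \left(-16 + 0\right)^{2} = \left(-16\right)^{2} = 256$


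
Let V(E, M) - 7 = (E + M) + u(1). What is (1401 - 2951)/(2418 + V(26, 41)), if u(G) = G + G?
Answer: -775/1247 ≈ -0.62149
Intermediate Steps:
u(G) = 2*G
V(E, M) = 9 + E + M (V(E, M) = 7 + ((E + M) + 2*1) = 7 + ((E + M) + 2) = 7 + (2 + E + M) = 9 + E + M)
(1401 - 2951)/(2418 + V(26, 41)) = (1401 - 2951)/(2418 + (9 + 26 + 41)) = -1550/(2418 + 76) = -1550/2494 = -1550*1/2494 = -775/1247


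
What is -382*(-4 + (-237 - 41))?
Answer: 107724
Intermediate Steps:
-382*(-4 + (-237 - 41)) = -382*(-4 - 278) = -382*(-282) = 107724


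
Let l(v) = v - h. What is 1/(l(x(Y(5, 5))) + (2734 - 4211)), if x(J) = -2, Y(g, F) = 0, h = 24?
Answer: -1/1503 ≈ -0.00066534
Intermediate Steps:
l(v) = -24 + v (l(v) = v - 1*24 = v - 24 = -24 + v)
1/(l(x(Y(5, 5))) + (2734 - 4211)) = 1/((-24 - 2) + (2734 - 4211)) = 1/(-26 - 1477) = 1/(-1503) = -1/1503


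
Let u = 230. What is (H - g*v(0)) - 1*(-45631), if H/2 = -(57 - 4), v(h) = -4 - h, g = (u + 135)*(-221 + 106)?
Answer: -122375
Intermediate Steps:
g = -41975 (g = (230 + 135)*(-221 + 106) = 365*(-115) = -41975)
H = -106 (H = 2*(-(57 - 4)) = 2*(-1*53) = 2*(-53) = -106)
(H - g*v(0)) - 1*(-45631) = (-106 - (-41975)*(-4 - 1*0)) - 1*(-45631) = (-106 - (-41975)*(-4 + 0)) + 45631 = (-106 - (-41975)*(-4)) + 45631 = (-106 - 1*167900) + 45631 = (-106 - 167900) + 45631 = -168006 + 45631 = -122375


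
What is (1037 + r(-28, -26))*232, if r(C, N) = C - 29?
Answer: 227360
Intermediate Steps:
r(C, N) = -29 + C
(1037 + r(-28, -26))*232 = (1037 + (-29 - 28))*232 = (1037 - 57)*232 = 980*232 = 227360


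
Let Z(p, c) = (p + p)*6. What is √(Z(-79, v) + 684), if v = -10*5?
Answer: 2*I*√66 ≈ 16.248*I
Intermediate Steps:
v = -50
Z(p, c) = 12*p (Z(p, c) = (2*p)*6 = 12*p)
√(Z(-79, v) + 684) = √(12*(-79) + 684) = √(-948 + 684) = √(-264) = 2*I*√66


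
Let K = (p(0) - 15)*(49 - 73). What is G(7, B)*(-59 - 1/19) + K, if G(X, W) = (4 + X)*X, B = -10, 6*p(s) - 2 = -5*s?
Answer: -79706/19 ≈ -4195.1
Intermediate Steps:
p(s) = ⅓ - 5*s/6 (p(s) = ⅓ + (-5*s)/6 = ⅓ - 5*s/6)
G(X, W) = X*(4 + X)
K = 352 (K = ((⅓ - ⅚*0) - 15)*(49 - 73) = ((⅓ + 0) - 15)*(-24) = (⅓ - 15)*(-24) = -44/3*(-24) = 352)
G(7, B)*(-59 - 1/19) + K = (7*(4 + 7))*(-59 - 1/19) + 352 = (7*11)*(-59 - 1/19) + 352 = 77*(-59 - 1*1/19) + 352 = 77*(-59 - 1/19) + 352 = 77*(-1122/19) + 352 = -86394/19 + 352 = -79706/19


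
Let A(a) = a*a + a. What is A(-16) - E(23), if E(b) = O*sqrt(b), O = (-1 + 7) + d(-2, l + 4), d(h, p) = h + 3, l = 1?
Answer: 240 - 7*sqrt(23) ≈ 206.43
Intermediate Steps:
d(h, p) = 3 + h
A(a) = a + a**2 (A(a) = a**2 + a = a + a**2)
O = 7 (O = (-1 + 7) + (3 - 2) = 6 + 1 = 7)
E(b) = 7*sqrt(b)
A(-16) - E(23) = -16*(1 - 16) - 7*sqrt(23) = -16*(-15) - 7*sqrt(23) = 240 - 7*sqrt(23)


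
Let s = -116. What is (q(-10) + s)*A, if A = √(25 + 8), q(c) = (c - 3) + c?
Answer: -139*√33 ≈ -798.49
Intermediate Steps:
q(c) = -3 + 2*c (q(c) = (-3 + c) + c = -3 + 2*c)
A = √33 ≈ 5.7446
(q(-10) + s)*A = ((-3 + 2*(-10)) - 116)*√33 = ((-3 - 20) - 116)*√33 = (-23 - 116)*√33 = -139*√33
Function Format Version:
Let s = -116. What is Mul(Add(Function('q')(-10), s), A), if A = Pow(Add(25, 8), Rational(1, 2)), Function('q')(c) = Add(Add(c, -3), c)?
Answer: Mul(-139, Pow(33, Rational(1, 2))) ≈ -798.49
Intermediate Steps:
Function('q')(c) = Add(-3, Mul(2, c)) (Function('q')(c) = Add(Add(-3, c), c) = Add(-3, Mul(2, c)))
A = Pow(33, Rational(1, 2)) ≈ 5.7446
Mul(Add(Function('q')(-10), s), A) = Mul(Add(Add(-3, Mul(2, -10)), -116), Pow(33, Rational(1, 2))) = Mul(Add(Add(-3, -20), -116), Pow(33, Rational(1, 2))) = Mul(Add(-23, -116), Pow(33, Rational(1, 2))) = Mul(-139, Pow(33, Rational(1, 2)))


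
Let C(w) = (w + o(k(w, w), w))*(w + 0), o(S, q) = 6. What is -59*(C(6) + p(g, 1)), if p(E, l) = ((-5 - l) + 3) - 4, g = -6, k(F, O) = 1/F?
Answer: -3835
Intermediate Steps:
p(E, l) = -6 - l (p(E, l) = (-2 - l) - 4 = -6 - l)
C(w) = w*(6 + w) (C(w) = (w + 6)*(w + 0) = (6 + w)*w = w*(6 + w))
-59*(C(6) + p(g, 1)) = -59*(6*(6 + 6) + (-6 - 1*1)) = -59*(6*12 + (-6 - 1)) = -59*(72 - 7) = -59*65 = -3835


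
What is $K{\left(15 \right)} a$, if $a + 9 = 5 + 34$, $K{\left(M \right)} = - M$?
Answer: $-450$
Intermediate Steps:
$a = 30$ ($a = -9 + \left(5 + 34\right) = -9 + 39 = 30$)
$K{\left(15 \right)} a = \left(-1\right) 15 \cdot 30 = \left(-15\right) 30 = -450$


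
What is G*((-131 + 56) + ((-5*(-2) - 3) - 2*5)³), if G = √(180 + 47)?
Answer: -102*√227 ≈ -1536.8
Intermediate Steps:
G = √227 ≈ 15.067
G*((-131 + 56) + ((-5*(-2) - 3) - 2*5)³) = √227*((-131 + 56) + ((-5*(-2) - 3) - 2*5)³) = √227*(-75 + ((10 - 3) - 1*10)³) = √227*(-75 + (7 - 10)³) = √227*(-75 + (-3)³) = √227*(-75 - 27) = √227*(-102) = -102*√227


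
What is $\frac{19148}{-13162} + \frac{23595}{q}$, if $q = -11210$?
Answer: $- \frac{52520647}{14754602} \approx -3.5596$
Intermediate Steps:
$\frac{19148}{-13162} + \frac{23595}{q} = \frac{19148}{-13162} + \frac{23595}{-11210} = 19148 \left(- \frac{1}{13162}\right) + 23595 \left(- \frac{1}{11210}\right) = - \frac{9574}{6581} - \frac{4719}{2242} = - \frac{52520647}{14754602}$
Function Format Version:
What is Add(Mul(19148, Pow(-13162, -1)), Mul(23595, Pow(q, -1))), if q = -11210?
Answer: Rational(-52520647, 14754602) ≈ -3.5596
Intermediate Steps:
Add(Mul(19148, Pow(-13162, -1)), Mul(23595, Pow(q, -1))) = Add(Mul(19148, Pow(-13162, -1)), Mul(23595, Pow(-11210, -1))) = Add(Mul(19148, Rational(-1, 13162)), Mul(23595, Rational(-1, 11210))) = Add(Rational(-9574, 6581), Rational(-4719, 2242)) = Rational(-52520647, 14754602)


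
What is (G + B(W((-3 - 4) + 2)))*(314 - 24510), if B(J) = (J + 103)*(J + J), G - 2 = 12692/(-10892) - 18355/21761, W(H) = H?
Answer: 1405076645350992/59255203 ≈ 2.3712e+7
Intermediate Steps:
G = -517912/59255203 (G = 2 + (12692/(-10892) - 18355/21761) = 2 + (12692*(-1/10892) - 18355*1/21761) = 2 + (-3173/2723 - 18355/21761) = 2 - 119028318/59255203 = -517912/59255203 ≈ -0.0087404)
B(J) = 2*J*(103 + J) (B(J) = (103 + J)*(2*J) = 2*J*(103 + J))
(G + B(W((-3 - 4) + 2)))*(314 - 24510) = (-517912/59255203 + 2*((-3 - 4) + 2)*(103 + ((-3 - 4) + 2)))*(314 - 24510) = (-517912/59255203 + 2*(-7 + 2)*(103 + (-7 + 2)))*(-24196) = (-517912/59255203 + 2*(-5)*(103 - 5))*(-24196) = (-517912/59255203 + 2*(-5)*98)*(-24196) = (-517912/59255203 - 980)*(-24196) = -58070616852/59255203*(-24196) = 1405076645350992/59255203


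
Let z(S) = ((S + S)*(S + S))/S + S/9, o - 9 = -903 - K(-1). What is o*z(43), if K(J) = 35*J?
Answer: -1366669/9 ≈ -1.5185e+5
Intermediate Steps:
o = -859 (o = 9 + (-903 - 35*(-1)) = 9 + (-903 - 1*(-35)) = 9 + (-903 + 35) = 9 - 868 = -859)
z(S) = 37*S/9 (z(S) = ((2*S)*(2*S))/S + S*(1/9) = (4*S**2)/S + S/9 = 4*S + S/9 = 37*S/9)
o*z(43) = -31783*43/9 = -859*1591/9 = -1366669/9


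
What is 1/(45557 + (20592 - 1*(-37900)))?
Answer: 1/104049 ≈ 9.6109e-6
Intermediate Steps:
1/(45557 + (20592 - 1*(-37900))) = 1/(45557 + (20592 + 37900)) = 1/(45557 + 58492) = 1/104049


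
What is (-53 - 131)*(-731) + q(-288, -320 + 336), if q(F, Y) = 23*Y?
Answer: 134872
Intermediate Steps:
(-53 - 131)*(-731) + q(-288, -320 + 336) = (-53 - 131)*(-731) + 23*(-320 + 336) = -184*(-731) + 23*16 = 134504 + 368 = 134872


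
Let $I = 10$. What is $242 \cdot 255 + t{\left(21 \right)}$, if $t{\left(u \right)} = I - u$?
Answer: $61699$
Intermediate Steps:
$t{\left(u \right)} = 10 - u$
$242 \cdot 255 + t{\left(21 \right)} = 242 \cdot 255 + \left(10 - 21\right) = 61710 + \left(10 - 21\right) = 61710 - 11 = 61699$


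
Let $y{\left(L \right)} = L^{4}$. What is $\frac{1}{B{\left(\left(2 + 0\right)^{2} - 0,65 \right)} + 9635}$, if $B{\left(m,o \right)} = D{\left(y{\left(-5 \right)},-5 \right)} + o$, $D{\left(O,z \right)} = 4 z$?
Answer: $\frac{1}{9680} \approx 0.00010331$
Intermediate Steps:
$B{\left(m,o \right)} = -20 + o$ ($B{\left(m,o \right)} = 4 \left(-5\right) + o = -20 + o$)
$\frac{1}{B{\left(\left(2 + 0\right)^{2} - 0,65 \right)} + 9635} = \frac{1}{\left(-20 + 65\right) + 9635} = \frac{1}{45 + 9635} = \frac{1}{9680}$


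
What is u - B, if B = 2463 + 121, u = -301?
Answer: -2885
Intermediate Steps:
B = 2584
u - B = -301 - 1*2584 = -301 - 2584 = -2885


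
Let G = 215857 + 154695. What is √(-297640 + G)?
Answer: 28*√93 ≈ 270.02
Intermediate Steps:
G = 370552
√(-297640 + G) = √(-297640 + 370552) = √72912 = 28*√93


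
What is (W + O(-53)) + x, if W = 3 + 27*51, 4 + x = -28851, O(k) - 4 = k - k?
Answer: -27471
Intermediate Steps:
O(k) = 4 (O(k) = 4 + (k - k) = 4 + 0 = 4)
x = -28855 (x = -4 - 28851 = -28855)
W = 1380 (W = 3 + 1377 = 1380)
(W + O(-53)) + x = (1380 + 4) - 28855 = 1384 - 28855 = -27471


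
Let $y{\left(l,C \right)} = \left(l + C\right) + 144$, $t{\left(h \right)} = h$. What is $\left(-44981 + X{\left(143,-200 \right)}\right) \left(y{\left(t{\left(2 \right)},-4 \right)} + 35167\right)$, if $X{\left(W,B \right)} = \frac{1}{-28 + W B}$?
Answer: $- \frac{2674586275313}{1684} \approx -1.5882 \cdot 10^{9}$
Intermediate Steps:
$X{\left(W,B \right)} = \frac{1}{-28 + B W}$
$y{\left(l,C \right)} = 144 + C + l$ ($y{\left(l,C \right)} = \left(C + l\right) + 144 = 144 + C + l$)
$\left(-44981 + X{\left(143,-200 \right)}\right) \left(y{\left(t{\left(2 \right)},-4 \right)} + 35167\right) = \left(-44981 + \frac{1}{-28 - 28600}\right) \left(\left(144 - 4 + 2\right) + 35167\right) = \left(-44981 + \frac{1}{-28 - 28600}\right) \left(142 + 35167\right) = \left(-44981 + \frac{1}{-28628}\right) 35309 = \left(-44981 - \frac{1}{28628}\right) 35309 = \left(- \frac{1287716069}{28628}\right) 35309 = - \frac{2674586275313}{1684}$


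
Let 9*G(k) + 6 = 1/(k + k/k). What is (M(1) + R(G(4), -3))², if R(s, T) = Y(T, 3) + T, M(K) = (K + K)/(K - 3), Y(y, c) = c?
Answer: 1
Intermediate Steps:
G(k) = -⅔ + 1/(9*(1 + k)) (G(k) = -⅔ + 1/(9*(k + k/k)) = -⅔ + 1/(9*(k + 1)) = -⅔ + 1/(9*(1 + k)))
M(K) = 2*K/(-3 + K) (M(K) = (2*K)/(-3 + K) = 2*K/(-3 + K))
R(s, T) = 3 + T
(M(1) + R(G(4), -3))² = (2*1/(-3 + 1) + (3 - 3))² = (2*1/(-2) + 0)² = (2*1*(-½) + 0)² = (-1 + 0)² = (-1)² = 1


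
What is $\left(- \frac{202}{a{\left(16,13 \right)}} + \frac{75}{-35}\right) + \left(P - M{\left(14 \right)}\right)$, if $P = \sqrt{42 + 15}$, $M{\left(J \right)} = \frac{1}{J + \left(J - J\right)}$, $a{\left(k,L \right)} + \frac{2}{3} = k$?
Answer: $- \frac{4955}{322} + \sqrt{57} \approx -7.8384$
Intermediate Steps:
$a{\left(k,L \right)} = - \frac{2}{3} + k$
$M{\left(J \right)} = \frac{1}{J}$ ($M{\left(J \right)} = \frac{1}{J + 0} = \frac{1}{J}$)
$P = \sqrt{57} \approx 7.5498$
$\left(- \frac{202}{a{\left(16,13 \right)}} + \frac{75}{-35}\right) + \left(P - M{\left(14 \right)}\right) = \left(- \frac{202}{- \frac{2}{3} + 16} + \frac{75}{-35}\right) + \left(\sqrt{57} - \frac{1}{14}\right) = \left(- \frac{202}{\frac{46}{3}} + 75 \left(- \frac{1}{35}\right)\right) + \left(\sqrt{57} - \frac{1}{14}\right) = \left(\left(-202\right) \frac{3}{46} - \frac{15}{7}\right) - \left(\frac{1}{14} - \sqrt{57}\right) = \left(- \frac{303}{23} - \frac{15}{7}\right) - \left(\frac{1}{14} - \sqrt{57}\right) = - \frac{2466}{161} - \left(\frac{1}{14} - \sqrt{57}\right) = - \frac{4955}{322} + \sqrt{57}$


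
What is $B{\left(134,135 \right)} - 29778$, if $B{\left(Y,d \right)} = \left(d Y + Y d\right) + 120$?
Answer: $6522$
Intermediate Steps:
$B{\left(Y,d \right)} = 120 + 2 Y d$ ($B{\left(Y,d \right)} = \left(Y d + Y d\right) + 120 = 2 Y d + 120 = 120 + 2 Y d$)
$B{\left(134,135 \right)} - 29778 = \left(120 + 2 \cdot 134 \cdot 135\right) - 29778 = \left(120 + 36180\right) - 29778 = 36300 - 29778 = 6522$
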